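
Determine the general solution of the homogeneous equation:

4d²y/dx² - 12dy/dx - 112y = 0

Characteristic equation: 4r² - 12r - 112 = 0
Divide by 4: r² - 3r - 28 = 0
Roots: r = 7, -4 (distinct real)
General solution: y = C₁e^(7x) + C₂e^(-4x)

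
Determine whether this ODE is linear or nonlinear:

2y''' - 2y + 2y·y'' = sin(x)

Nonlinear (y·y'' term)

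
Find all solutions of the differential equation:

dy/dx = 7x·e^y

Separating variables and integrating:
-e^(-y) = 7x²/2 + C

General solution: y = -ln(C - 7x²/2)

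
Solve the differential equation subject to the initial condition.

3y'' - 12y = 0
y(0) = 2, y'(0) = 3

General solution: y = C₁e^(2x) + C₂e^(-2x)
Applying ICs: C₁ = 7/4, C₂ = 1/4
Particular solution: y = (7/4)e^(2x) + (1/4)e^(-2x)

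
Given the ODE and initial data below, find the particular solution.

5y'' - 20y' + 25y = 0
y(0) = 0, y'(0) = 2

General solution: y = e^(2x)(C₁cos(x) + C₂sin(x))
Complex roots r = 2 ± i
Applying ICs: C₁ = 0, C₂ = 2
Particular solution: y = e^(2x)(2sin(x))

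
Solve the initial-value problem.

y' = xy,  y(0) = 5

General solution: y = Ce^(x²/2)
Applying IC y(0) = 5:
Particular solution: y = 5e^(x²/2)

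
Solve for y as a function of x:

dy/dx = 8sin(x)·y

Separating variables and integrating:
ln|y| = -8cos(x) + C

General solution: y = Ce^(-8cos(x))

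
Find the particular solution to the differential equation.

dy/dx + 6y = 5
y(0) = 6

General solution: y = 5/6 + Ce^(-6x)
Applying y(0) = 6: C = 6 - 5/6 = 31/6
Particular solution: y = 5/6 + (31/6)e^(-6x)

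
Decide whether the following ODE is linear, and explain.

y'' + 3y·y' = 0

Nonlinear (product y·y')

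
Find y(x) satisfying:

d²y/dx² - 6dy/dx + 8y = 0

Characteristic equation: r² - 6r + 8 = 0
Roots: r = 2, 4 (distinct real)
General solution: y = C₁e^(2x) + C₂e^(4x)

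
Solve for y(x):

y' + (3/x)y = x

Using integrating factor method:

General solution: y = (1/5)x^2 + Cx^(-3)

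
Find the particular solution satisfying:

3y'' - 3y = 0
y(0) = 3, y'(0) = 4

General solution: y = C₁e^x + C₂e^(-x)
Applying ICs: C₁ = 7/2, C₂ = -1/2
Particular solution: y = (7/2)e^x - (1/2)e^(-x)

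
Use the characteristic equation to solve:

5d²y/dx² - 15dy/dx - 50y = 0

Characteristic equation: 5r² - 15r - 50 = 0
Divide by 5: r² - 3r - 10 = 0
Roots: r = 5, -2 (distinct real)
General solution: y = C₁e^(5x) + C₂e^(-2x)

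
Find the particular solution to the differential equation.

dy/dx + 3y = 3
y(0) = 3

General solution: y = 1 + Ce^(-3x)
Applying y(0) = 3: C = 3 - 1 = 2
Particular solution: y = 1 + 2e^(-3x)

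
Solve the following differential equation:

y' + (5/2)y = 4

Using integrating factor method:

General solution: y = 8/5 + Ce^(-5x/2)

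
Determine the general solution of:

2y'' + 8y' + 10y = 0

Characteristic equation: 2r² + 8r + 10 = 0
Divide by 2: r² + 4r + 5 = 0
Roots: r = -2 ± i (complex conjugates)
General solution: y = e^(-2x)(C₁cos(x) + C₂sin(x))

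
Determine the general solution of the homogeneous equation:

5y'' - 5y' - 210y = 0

Characteristic equation: 5r² - 5r - 210 = 0
Divide by 5: r² - r - 42 = 0
Roots: r = 7, -6 (distinct real)
General solution: y = C₁e^(7x) + C₂e^(-6x)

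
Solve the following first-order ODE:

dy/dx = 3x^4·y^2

Separating variables and integrating:
-1/y = 3x^5/5 + C

General solution: y^-1 = (-3/5)x^5 + C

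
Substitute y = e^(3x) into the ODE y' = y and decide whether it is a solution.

Verification:
y = e^(3x)
y' = 3e^(3x)
But y = e^(3x)
y' ≠ y — the derivative does not match

No, it is not a solution.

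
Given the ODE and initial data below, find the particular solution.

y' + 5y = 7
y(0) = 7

General solution: y = 7/5 + Ce^(-5x)
Applying y(0) = 7: C = 7 - 7/5 = 28/5
Particular solution: y = 7/5 + (28/5)e^(-5x)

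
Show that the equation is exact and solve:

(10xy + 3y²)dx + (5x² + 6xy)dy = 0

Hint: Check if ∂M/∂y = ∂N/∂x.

Verify exactness: ∂M/∂y = ∂N/∂x ✓
Find F(x,y) such that ∂F/∂x = M, ∂F/∂y = N
Solution: 5x²y + 3xy² = C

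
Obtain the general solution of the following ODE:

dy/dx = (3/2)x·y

Separating variables and integrating:
ln|y| = 3x^2/4 + C

General solution: y = Ce^(3x^2/4)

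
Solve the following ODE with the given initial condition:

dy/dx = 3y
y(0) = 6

General solution: y = Ce^(3x)
Applying IC y(0) = 6:
Particular solution: y = 6e^(3x)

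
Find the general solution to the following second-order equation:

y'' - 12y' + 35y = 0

Characteristic equation: r² - 12r + 35 = 0
Roots: r = 5, 7 (distinct real)
General solution: y = C₁e^(5x) + C₂e^(7x)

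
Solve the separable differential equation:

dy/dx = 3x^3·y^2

Separating variables and integrating:
-1/y = 3x^4/4 + C

General solution: y^-1 = (-3/4)x^4 + C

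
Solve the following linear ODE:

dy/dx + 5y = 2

Using integrating factor method:

General solution: y = 2/5 + Ce^(-5x)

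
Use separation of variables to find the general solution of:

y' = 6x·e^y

Separating variables and integrating:
-e^(-y) = 3x² + C

General solution: y = -ln(C - 3x²)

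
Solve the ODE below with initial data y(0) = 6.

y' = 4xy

General solution: y = Ce^(2x²)
Applying IC y(0) = 6:
Particular solution: y = 6e^(2x²)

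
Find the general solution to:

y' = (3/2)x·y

Separating variables and integrating:
ln|y| = 3x^2/4 + C

General solution: y = Ce^(3x^2/4)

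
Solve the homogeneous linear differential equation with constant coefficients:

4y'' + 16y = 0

Characteristic equation: 4r² + 16 = 0
Divide by 4: r² + 4 = 0
Roots: r = ±2i (complex conjugates)
General solution: y = C₁cos(2x) + C₂sin(2x)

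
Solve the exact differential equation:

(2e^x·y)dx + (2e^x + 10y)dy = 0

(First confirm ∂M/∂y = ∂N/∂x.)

Verify exactness: ∂M/∂y = ∂N/∂x ✓
Find F(x,y) such that ∂F/∂x = M, ∂F/∂y = N
Solution: 2e^x·y + 5y² = C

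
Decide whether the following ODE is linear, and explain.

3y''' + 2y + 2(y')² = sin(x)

Nonlinear ((y')² term)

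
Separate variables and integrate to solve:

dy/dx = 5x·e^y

Separating variables and integrating:
-e^(-y) = 5x²/2 + C

General solution: y = -ln(C - 5x²/2)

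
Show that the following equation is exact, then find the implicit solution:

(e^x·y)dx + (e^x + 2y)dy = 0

Verify exactness: ∂M/∂y = ∂N/∂x ✓
Find F(x,y) such that ∂F/∂x = M, ∂F/∂y = N
Solution: e^x·y + y² = C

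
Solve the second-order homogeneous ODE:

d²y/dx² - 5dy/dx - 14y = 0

Characteristic equation: r² - 5r - 14 = 0
Roots: r = 7, -2 (distinct real)
General solution: y = C₁e^(7x) + C₂e^(-2x)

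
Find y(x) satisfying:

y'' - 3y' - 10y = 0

Characteristic equation: r² - 3r - 10 = 0
Roots: r = 5, -2 (distinct real)
General solution: y = C₁e^(5x) + C₂e^(-2x)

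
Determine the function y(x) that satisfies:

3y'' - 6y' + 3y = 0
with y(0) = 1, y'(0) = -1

General solution: y = (C₁ + C₂x)e^x
Repeated root r = 1
Applying ICs: C₁ = 1, C₂ = -2
Particular solution: y = (1 - 2x)e^x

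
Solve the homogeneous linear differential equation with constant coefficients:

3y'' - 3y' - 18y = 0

Characteristic equation: 3r² - 3r - 18 = 0
Divide by 3: r² - r - 6 = 0
Roots: r = 3, -2 (distinct real)
General solution: y = C₁e^(3x) + C₂e^(-2x)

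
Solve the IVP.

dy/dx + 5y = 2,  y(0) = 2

General solution: y = 2/5 + Ce^(-5x)
Applying y(0) = 2: C = 2 - 2/5 = 8/5
Particular solution: y = 2/5 + (8/5)e^(-5x)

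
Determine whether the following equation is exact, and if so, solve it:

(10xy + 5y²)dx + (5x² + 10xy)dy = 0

Verify exactness: ∂M/∂y = ∂N/∂x ✓
Find F(x,y) such that ∂F/∂x = M, ∂F/∂y = N
Solution: 5x²y + 5xy² = C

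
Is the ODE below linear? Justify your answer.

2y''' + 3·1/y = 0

No. Nonlinear (1/y term)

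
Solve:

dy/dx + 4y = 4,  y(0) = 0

General solution: y = 1 + Ce^(-4x)
Applying y(0) = 0: C = 0 - 1 = -1
Particular solution: y = 1 - e^(-4x)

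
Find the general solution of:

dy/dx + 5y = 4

Using integrating factor method:

General solution: y = 4/5 + Ce^(-5x)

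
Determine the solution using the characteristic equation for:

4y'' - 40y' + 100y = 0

Characteristic equation: 4r² - 40r + 100 = 0
Divide by 4: r² - 10r + 25 = 0
Factored: (r - 5)² = 0
Repeated root: r = 5
General solution: y = (C₁ + C₂x)e^(5x)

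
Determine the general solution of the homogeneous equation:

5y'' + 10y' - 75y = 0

Characteristic equation: 5r² + 10r - 75 = 0
Divide by 5: r² + 2r - 15 = 0
Roots: r = 3, -5 (distinct real)
General solution: y = C₁e^(3x) + C₂e^(-5x)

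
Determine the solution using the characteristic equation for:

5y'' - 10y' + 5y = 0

Characteristic equation: 5r² - 10r + 5 = 0
Divide by 5: r² - 2r + 1 = 0
Factored: (r - 1)² = 0
Repeated root: r = 1
General solution: y = (C₁ + C₂x)e^x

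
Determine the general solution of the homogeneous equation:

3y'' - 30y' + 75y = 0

Characteristic equation: 3r² - 30r + 75 = 0
Divide by 3: r² - 10r + 25 = 0
Factored: (r - 5)² = 0
Repeated root: r = 5
General solution: y = (C₁ + C₂x)e^(5x)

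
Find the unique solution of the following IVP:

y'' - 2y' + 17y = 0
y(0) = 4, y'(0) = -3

General solution: y = e^x(C₁cos(4x) + C₂sin(4x))
Complex roots r = 1 ± 4i
Applying ICs: C₁ = 4, C₂ = -7/4
Particular solution: y = e^x(4cos(4x) - (7/4)sin(4x))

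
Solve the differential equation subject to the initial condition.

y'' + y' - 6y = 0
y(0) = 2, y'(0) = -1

General solution: y = C₁e^(2x) + C₂e^(-3x)
Applying ICs: C₁ = 1, C₂ = 1
Particular solution: y = e^(2x) + e^(-3x)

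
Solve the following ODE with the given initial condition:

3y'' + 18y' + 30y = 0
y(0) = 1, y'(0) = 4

General solution: y = e^(-3x)(C₁cos(x) + C₂sin(x))
Complex roots r = -3 ± i
Applying ICs: C₁ = 1, C₂ = 7
Particular solution: y = e^(-3x)(cos(x) + 7sin(x))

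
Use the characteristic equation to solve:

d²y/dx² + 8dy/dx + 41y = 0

Characteristic equation: r² + 8r + 41 = 0
Roots: r = -4 ± 5i (complex conjugates)
General solution: y = e^(-4x)(C₁cos(5x) + C₂sin(5x))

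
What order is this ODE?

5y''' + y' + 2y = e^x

The order is 3 (highest derivative is of order 3).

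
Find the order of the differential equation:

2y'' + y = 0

The order is 2 (highest derivative is of order 2).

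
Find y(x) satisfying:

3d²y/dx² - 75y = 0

Characteristic equation: 3r² - 75 = 0
Divide by 3: r² - 25 = 0
Roots: r = 5, -5 (distinct real)
General solution: y = C₁e^(5x) + C₂e^(-5x)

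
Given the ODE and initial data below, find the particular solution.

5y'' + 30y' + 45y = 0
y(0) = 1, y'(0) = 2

General solution: y = (C₁ + C₂x)e^(-3x)
Repeated root r = -3
Applying ICs: C₁ = 1, C₂ = 5
Particular solution: y = (1 + 5x)e^(-3x)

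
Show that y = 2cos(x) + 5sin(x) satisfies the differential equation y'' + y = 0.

Verification:
y'' = -2cos(x) - 5sin(x)
y'' + y = 0 ✓

Yes, it is a solution.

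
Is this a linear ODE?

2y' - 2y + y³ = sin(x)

No. Nonlinear (y³ term)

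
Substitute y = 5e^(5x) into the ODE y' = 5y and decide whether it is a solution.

Verification:
y = 5e^(5x)
y' = 25e^(5x)
5y = 25e^(5x)
y' = 5y ✓

Yes, it is a solution.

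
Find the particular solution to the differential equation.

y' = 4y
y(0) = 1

General solution: y = Ce^(4x)
Applying IC y(0) = 1:
Particular solution: y = e^(4x)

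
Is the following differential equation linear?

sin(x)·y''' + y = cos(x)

Yes. Linear (y and its derivatives appear to the first power only, no products of y terms)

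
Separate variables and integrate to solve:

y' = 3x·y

Separating variables and integrating:
ln|y| = 3x^2/2 + C

General solution: y = Ce^(3x^2/2)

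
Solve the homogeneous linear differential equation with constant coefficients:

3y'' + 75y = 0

Characteristic equation: 3r² + 75 = 0
Divide by 3: r² + 25 = 0
Roots: r = ±5i (complex conjugates)
General solution: y = C₁cos(5x) + C₂sin(5x)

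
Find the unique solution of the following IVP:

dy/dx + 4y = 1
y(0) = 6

General solution: y = 1/4 + Ce^(-4x)
Applying y(0) = 6: C = 6 - 1/4 = 23/4
Particular solution: y = 1/4 + (23/4)e^(-4x)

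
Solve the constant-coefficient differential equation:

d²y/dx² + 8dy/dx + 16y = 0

Characteristic equation: r² + 8r + 16 = 0
Factored: (r + 4)² = 0
Repeated root: r = -4
General solution: y = (C₁ + C₂x)e^(-4x)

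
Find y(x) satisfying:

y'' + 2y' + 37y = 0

Characteristic equation: r² + 2r + 37 = 0
Roots: r = -1 ± 6i (complex conjugates)
General solution: y = e^(-x)(C₁cos(6x) + C₂sin(6x))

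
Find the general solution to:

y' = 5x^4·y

Separating variables and integrating:
ln|y| = x^5 + C

General solution: y = Ce^(x^5)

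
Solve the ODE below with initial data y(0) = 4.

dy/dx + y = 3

General solution: y = 3 + Ce^(-x)
Applying y(0) = 4: C = 4 - 3 = 1
Particular solution: y = 3 + e^(-x)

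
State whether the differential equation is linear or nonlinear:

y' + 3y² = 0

Nonlinear (y² term)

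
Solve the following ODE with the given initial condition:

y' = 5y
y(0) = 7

General solution: y = Ce^(5x)
Applying IC y(0) = 7:
Particular solution: y = 7e^(5x)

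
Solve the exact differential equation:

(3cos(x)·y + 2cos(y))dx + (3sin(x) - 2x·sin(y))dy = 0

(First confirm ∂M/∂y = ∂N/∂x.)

Verify exactness: ∂M/∂y = ∂N/∂x ✓
Find F(x,y) such that ∂F/∂x = M, ∂F/∂y = N
Solution: 3sin(x)·y + 2x·cos(y) = C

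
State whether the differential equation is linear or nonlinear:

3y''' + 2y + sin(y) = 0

Nonlinear (sin(y) is nonlinear in y)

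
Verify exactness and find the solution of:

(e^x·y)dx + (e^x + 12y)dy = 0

Verify exactness: ∂M/∂y = ∂N/∂x ✓
Find F(x,y) such that ∂F/∂x = M, ∂F/∂y = N
Solution: e^x·y + 6y² = C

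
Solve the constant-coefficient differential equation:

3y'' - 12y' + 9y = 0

Characteristic equation: 3r² - 12r + 9 = 0
Divide by 3: r² - 4r + 3 = 0
Roots: r = 1, 3 (distinct real)
General solution: y = C₁e^x + C₂e^(3x)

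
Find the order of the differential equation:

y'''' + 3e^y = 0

The order is 4 (highest derivative is of order 4).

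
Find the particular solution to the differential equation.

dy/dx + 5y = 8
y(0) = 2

General solution: y = 8/5 + Ce^(-5x)
Applying y(0) = 2: C = 2 - 8/5 = 2/5
Particular solution: y = 8/5 + (2/5)e^(-5x)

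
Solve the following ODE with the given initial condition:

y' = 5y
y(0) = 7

General solution: y = Ce^(5x)
Applying IC y(0) = 7:
Particular solution: y = 7e^(5x)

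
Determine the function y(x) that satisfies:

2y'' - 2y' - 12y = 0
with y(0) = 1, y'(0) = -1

General solution: y = C₁e^(3x) + C₂e^(-2x)
Applying ICs: C₁ = 1/5, C₂ = 4/5
Particular solution: y = (1/5)e^(3x) + (4/5)e^(-2x)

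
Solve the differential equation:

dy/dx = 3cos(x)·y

Separating variables and integrating:
ln|y| = 3sin(x) + C

General solution: y = Ce^(3sin(x))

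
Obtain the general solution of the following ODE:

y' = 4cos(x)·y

Separating variables and integrating:
ln|y| = 4sin(x) + C

General solution: y = Ce^(4sin(x))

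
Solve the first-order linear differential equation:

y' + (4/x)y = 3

Using integrating factor method:

General solution: y = (3/5)x + Cx^(-4)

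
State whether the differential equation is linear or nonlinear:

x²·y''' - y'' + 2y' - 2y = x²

Linear (y and its derivatives appear to the first power only, no products of y terms)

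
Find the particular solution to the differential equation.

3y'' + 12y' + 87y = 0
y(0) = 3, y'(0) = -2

General solution: y = e^(-2x)(C₁cos(5x) + C₂sin(5x))
Complex roots r = -2 ± 5i
Applying ICs: C₁ = 3, C₂ = 4/5
Particular solution: y = e^(-2x)(3cos(5x) + (4/5)sin(5x))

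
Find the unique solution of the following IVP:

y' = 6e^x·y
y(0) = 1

General solution: y = Ce^(6e^x)
Applying IC y(0) = 1:
Particular solution: y = e^(6(e^x - 1))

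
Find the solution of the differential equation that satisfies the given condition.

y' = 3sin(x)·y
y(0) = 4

General solution: y = Ce^(-3cos(x))
Applying IC y(0) = 4:
Particular solution: y = 4e^(3(1-cos(x)))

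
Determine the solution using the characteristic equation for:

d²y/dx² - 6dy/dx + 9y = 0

Characteristic equation: r² - 6r + 9 = 0
Factored: (r - 3)² = 0
Repeated root: r = 3
General solution: y = (C₁ + C₂x)e^(3x)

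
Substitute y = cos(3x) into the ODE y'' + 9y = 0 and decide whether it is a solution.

Verification:
y'' = -9cos(3x)
y'' + 9y = 0 ✓

Yes, it is a solution.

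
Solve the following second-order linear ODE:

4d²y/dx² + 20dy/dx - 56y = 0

Characteristic equation: 4r² + 20r - 56 = 0
Divide by 4: r² + 5r - 14 = 0
Roots: r = 2, -7 (distinct real)
General solution: y = C₁e^(2x) + C₂e^(-7x)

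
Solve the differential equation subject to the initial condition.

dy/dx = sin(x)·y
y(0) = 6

General solution: y = Ce^(-cos(x))
Applying IC y(0) = 6:
Particular solution: y = 6e^(1-cos(x))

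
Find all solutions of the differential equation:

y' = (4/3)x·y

Separating variables and integrating:
ln|y| = 2x^2/3 + C

General solution: y = Ce^(2x^2/3)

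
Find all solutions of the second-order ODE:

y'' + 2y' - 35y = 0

Characteristic equation: r² + 2r - 35 = 0
Roots: r = 5, -7 (distinct real)
General solution: y = C₁e^(5x) + C₂e^(-7x)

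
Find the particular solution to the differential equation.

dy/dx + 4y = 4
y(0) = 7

General solution: y = 1 + Ce^(-4x)
Applying y(0) = 7: C = 7 - 1 = 6
Particular solution: y = 1 + 6e^(-4x)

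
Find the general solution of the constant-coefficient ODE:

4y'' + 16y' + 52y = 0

Characteristic equation: 4r² + 16r + 52 = 0
Divide by 4: r² + 4r + 13 = 0
Roots: r = -2 ± 3i (complex conjugates)
General solution: y = e^(-2x)(C₁cos(3x) + C₂sin(3x))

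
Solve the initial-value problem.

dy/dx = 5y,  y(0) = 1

General solution: y = Ce^(5x)
Applying IC y(0) = 1:
Particular solution: y = e^(5x)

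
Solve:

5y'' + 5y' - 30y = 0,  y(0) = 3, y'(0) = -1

General solution: y = C₁e^(2x) + C₂e^(-3x)
Applying ICs: C₁ = 8/5, C₂ = 7/5
Particular solution: y = (8/5)e^(2x) + (7/5)e^(-3x)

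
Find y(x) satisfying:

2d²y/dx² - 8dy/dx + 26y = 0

Characteristic equation: 2r² - 8r + 26 = 0
Divide by 2: r² - 4r + 13 = 0
Roots: r = 2 ± 3i (complex conjugates)
General solution: y = e^(2x)(C₁cos(3x) + C₂sin(3x))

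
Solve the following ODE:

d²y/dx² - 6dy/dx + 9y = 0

Characteristic equation: r² - 6r + 9 = 0
Factored: (r - 3)² = 0
Repeated root: r = 3
General solution: y = (C₁ + C₂x)e^(3x)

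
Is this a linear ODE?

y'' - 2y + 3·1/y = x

No. Nonlinear (1/y term)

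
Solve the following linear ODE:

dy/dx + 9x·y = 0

Using integrating factor method:

General solution: y = Ce^(-9x^2/2)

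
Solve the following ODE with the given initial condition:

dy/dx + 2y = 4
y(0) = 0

General solution: y = 2 + Ce^(-2x)
Applying y(0) = 0: C = 0 - 2 = -2
Particular solution: y = 2 - 2e^(-2x)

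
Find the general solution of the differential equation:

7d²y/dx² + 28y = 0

Characteristic equation: 7r² + 28 = 0
Divide by 7: r² + 4 = 0
Roots: r = ±2i (complex conjugates)
General solution: y = C₁cos(2x) + C₂sin(2x)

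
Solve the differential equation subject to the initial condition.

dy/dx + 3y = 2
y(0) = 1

General solution: y = 2/3 + Ce^(-3x)
Applying y(0) = 1: C = 1 - 2/3 = 1/3
Particular solution: y = 2/3 + (1/3)e^(-3x)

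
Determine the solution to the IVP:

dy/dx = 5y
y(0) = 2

General solution: y = Ce^(5x)
Applying IC y(0) = 2:
Particular solution: y = 2e^(5x)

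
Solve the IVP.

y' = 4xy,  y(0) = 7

General solution: y = Ce^(2x²)
Applying IC y(0) = 7:
Particular solution: y = 7e^(2x²)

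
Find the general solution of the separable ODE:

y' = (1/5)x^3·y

Separating variables and integrating:
ln|y| = x^4/20 + C

General solution: y = Ce^(x^4/20)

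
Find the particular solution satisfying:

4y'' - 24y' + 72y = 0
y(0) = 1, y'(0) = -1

General solution: y = e^(3x)(C₁cos(3x) + C₂sin(3x))
Complex roots r = 3 ± 3i
Applying ICs: C₁ = 1, C₂ = -4/3
Particular solution: y = e^(3x)(cos(3x) - (4/3)sin(3x))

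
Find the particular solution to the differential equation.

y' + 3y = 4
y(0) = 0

General solution: y = 4/3 + Ce^(-3x)
Applying y(0) = 0: C = 0 - 4/3 = -4/3
Particular solution: y = 4/3 - (4/3)e^(-3x)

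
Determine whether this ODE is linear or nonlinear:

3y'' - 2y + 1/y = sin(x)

Nonlinear (1/y term)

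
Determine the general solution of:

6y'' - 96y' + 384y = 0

Characteristic equation: 6r² - 96r + 384 = 0
Divide by 6: r² - 16r + 64 = 0
Factored: (r - 8)² = 0
Repeated root: r = 8
General solution: y = (C₁ + C₂x)e^(8x)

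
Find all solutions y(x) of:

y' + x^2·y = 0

Using integrating factor method:

General solution: y = Ce^(-x^3/3)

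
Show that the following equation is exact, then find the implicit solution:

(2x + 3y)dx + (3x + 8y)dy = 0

Verify exactness: ∂M/∂y = ∂N/∂x ✓
Find F(x,y) such that ∂F/∂x = M, ∂F/∂y = N
Solution: x² + 3xy + 4y² = C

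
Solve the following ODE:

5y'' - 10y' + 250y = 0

Characteristic equation: 5r² - 10r + 250 = 0
Divide by 5: r² - 2r + 50 = 0
Roots: r = 1 ± 7i (complex conjugates)
General solution: y = e^x(C₁cos(7x) + C₂sin(7x))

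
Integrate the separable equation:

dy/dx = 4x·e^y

Separating variables and integrating:
-e^(-y) = 2x² + C

General solution: y = -ln(C - 2x²)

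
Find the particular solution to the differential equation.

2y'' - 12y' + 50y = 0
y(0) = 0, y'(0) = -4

General solution: y = e^(3x)(C₁cos(4x) + C₂sin(4x))
Complex roots r = 3 ± 4i
Applying ICs: C₁ = 0, C₂ = -1
Particular solution: y = e^(3x)(-sin(4x))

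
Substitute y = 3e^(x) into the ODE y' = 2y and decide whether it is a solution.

Verification:
y = 3e^(x)
y' = 3e^(x)
But 2y = 6e^(x)
y' ≠ 2y — the derivative does not match

No, it is not a solution.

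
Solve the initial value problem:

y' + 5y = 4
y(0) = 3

General solution: y = 4/5 + Ce^(-5x)
Applying y(0) = 3: C = 3 - 4/5 = 11/5
Particular solution: y = 4/5 + (11/5)e^(-5x)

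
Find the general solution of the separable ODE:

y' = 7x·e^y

Separating variables and integrating:
-e^(-y) = 7x²/2 + C

General solution: y = -ln(C - 7x²/2)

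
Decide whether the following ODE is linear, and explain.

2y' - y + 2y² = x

Nonlinear (y² term)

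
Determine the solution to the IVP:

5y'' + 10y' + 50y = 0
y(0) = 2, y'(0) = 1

General solution: y = e^(-x)(C₁cos(3x) + C₂sin(3x))
Complex roots r = -1 ± 3i
Applying ICs: C₁ = 2, C₂ = 1
Particular solution: y = e^(-x)(2cos(3x) + sin(3x))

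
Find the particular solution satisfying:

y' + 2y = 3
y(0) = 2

General solution: y = 3/2 + Ce^(-2x)
Applying y(0) = 2: C = 2 - 3/2 = 1/2
Particular solution: y = 3/2 + (1/2)e^(-2x)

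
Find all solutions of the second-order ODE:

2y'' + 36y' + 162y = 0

Characteristic equation: 2r² + 36r + 162 = 0
Divide by 2: r² + 18r + 81 = 0
Factored: (r + 9)² = 0
Repeated root: r = -9
General solution: y = (C₁ + C₂x)e^(-9x)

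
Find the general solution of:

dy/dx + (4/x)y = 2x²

Using integrating factor method:

General solution: y = (2/7)x^3 + Cx^(-4)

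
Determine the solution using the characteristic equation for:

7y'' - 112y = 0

Characteristic equation: 7r² - 112 = 0
Divide by 7: r² - 16 = 0
Roots: r = 4, -4 (distinct real)
General solution: y = C₁e^(4x) + C₂e^(-4x)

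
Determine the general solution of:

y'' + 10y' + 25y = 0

Characteristic equation: r² + 10r + 25 = 0
Factored: (r + 5)² = 0
Repeated root: r = -5
General solution: y = (C₁ + C₂x)e^(-5x)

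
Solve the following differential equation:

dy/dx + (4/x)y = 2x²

Using integrating factor method:

General solution: y = (2/7)x^3 + Cx^(-4)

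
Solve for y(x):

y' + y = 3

Using integrating factor method:

General solution: y = 3 + Ce^(-x)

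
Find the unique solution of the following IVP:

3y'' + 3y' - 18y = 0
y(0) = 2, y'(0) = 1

General solution: y = C₁e^(2x) + C₂e^(-3x)
Applying ICs: C₁ = 7/5, C₂ = 3/5
Particular solution: y = (7/5)e^(2x) + (3/5)e^(-3x)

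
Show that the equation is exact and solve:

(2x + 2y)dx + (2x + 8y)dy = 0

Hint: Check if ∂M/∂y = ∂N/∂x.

Verify exactness: ∂M/∂y = ∂N/∂x ✓
Find F(x,y) such that ∂F/∂x = M, ∂F/∂y = N
Solution: x² + 2xy + 4y² = C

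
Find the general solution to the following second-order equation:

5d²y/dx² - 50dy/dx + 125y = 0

Characteristic equation: 5r² - 50r + 125 = 0
Divide by 5: r² - 10r + 25 = 0
Factored: (r - 5)² = 0
Repeated root: r = 5
General solution: y = (C₁ + C₂x)e^(5x)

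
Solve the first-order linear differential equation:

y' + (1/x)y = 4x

Using integrating factor method:

General solution: y = (4/3)x^2 + C/x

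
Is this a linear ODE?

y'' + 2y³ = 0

No. Nonlinear (y³ term)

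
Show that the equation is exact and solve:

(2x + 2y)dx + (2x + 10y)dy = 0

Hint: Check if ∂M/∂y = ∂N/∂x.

Verify exactness: ∂M/∂y = ∂N/∂x ✓
Find F(x,y) such that ∂F/∂x = M, ∂F/∂y = N
Solution: x² + 2xy + 5y² = C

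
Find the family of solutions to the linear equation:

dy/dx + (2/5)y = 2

Using integrating factor method:

General solution: y = 5 + Ce^(-2x/5)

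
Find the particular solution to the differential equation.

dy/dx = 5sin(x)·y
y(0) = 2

General solution: y = Ce^(-5cos(x))
Applying IC y(0) = 2:
Particular solution: y = 2e^(5(1-cos(x)))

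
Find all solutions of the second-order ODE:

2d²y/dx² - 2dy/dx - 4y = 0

Characteristic equation: 2r² - 2r - 4 = 0
Divide by 2: r² - r - 2 = 0
Roots: r = 2, -1 (distinct real)
General solution: y = C₁e^(2x) + C₂e^(-x)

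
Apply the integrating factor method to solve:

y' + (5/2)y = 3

Using integrating factor method:

General solution: y = 6/5 + Ce^(-5x/2)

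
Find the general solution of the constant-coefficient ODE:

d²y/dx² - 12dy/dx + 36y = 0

Characteristic equation: r² - 12r + 36 = 0
Factored: (r - 6)² = 0
Repeated root: r = 6
General solution: y = (C₁ + C₂x)e^(6x)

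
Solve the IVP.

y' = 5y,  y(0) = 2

General solution: y = Ce^(5x)
Applying IC y(0) = 2:
Particular solution: y = 2e^(5x)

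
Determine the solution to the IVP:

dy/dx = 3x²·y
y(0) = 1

General solution: y = Ce^(x³)
Applying IC y(0) = 1:
Particular solution: y = e^(x³)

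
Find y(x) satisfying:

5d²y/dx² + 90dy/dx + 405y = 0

Characteristic equation: 5r² + 90r + 405 = 0
Divide by 5: r² + 18r + 81 = 0
Factored: (r + 9)² = 0
Repeated root: r = -9
General solution: y = (C₁ + C₂x)e^(-9x)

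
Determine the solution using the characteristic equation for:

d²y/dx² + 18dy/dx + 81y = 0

Characteristic equation: r² + 18r + 81 = 0
Factored: (r + 9)² = 0
Repeated root: r = -9
General solution: y = (C₁ + C₂x)e^(-9x)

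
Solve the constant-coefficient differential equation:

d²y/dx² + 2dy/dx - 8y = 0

Characteristic equation: r² + 2r - 8 = 0
Roots: r = 2, -4 (distinct real)
General solution: y = C₁e^(2x) + C₂e^(-4x)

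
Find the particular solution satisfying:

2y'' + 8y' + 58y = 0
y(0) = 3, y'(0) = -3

General solution: y = e^(-2x)(C₁cos(5x) + C₂sin(5x))
Complex roots r = -2 ± 5i
Applying ICs: C₁ = 3, C₂ = 3/5
Particular solution: y = e^(-2x)(3cos(5x) + (3/5)sin(5x))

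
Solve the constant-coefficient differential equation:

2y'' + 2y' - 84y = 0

Characteristic equation: 2r² + 2r - 84 = 0
Divide by 2: r² + r - 42 = 0
Roots: r = 6, -7 (distinct real)
General solution: y = C₁e^(6x) + C₂e^(-7x)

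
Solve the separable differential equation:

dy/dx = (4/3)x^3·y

Separating variables and integrating:
ln|y| = x^4/3 + C

General solution: y = Ce^(x^4/3)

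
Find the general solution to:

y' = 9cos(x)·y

Separating variables and integrating:
ln|y| = 9sin(x) + C

General solution: y = Ce^(9sin(x))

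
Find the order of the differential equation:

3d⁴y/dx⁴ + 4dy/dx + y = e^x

The order is 4 (highest derivative is of order 4).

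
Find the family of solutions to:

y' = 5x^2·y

Separating variables and integrating:
ln|y| = 5x^3/3 + C

General solution: y = Ce^(5x^3/3)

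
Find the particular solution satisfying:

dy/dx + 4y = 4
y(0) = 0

General solution: y = 1 + Ce^(-4x)
Applying y(0) = 0: C = 0 - 1 = -1
Particular solution: y = 1 - e^(-4x)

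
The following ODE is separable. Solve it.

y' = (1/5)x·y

Separating variables and integrating:
ln|y| = x^2/10 + C

General solution: y = Ce^(x^2/10)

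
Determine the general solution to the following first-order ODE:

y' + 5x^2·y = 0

Using integrating factor method:

General solution: y = Ce^(-5x^3/3)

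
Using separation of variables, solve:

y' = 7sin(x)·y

Separating variables and integrating:
ln|y| = -7cos(x) + C

General solution: y = Ce^(-7cos(x))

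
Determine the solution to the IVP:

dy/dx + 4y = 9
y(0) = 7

General solution: y = 9/4 + Ce^(-4x)
Applying y(0) = 7: C = 7 - 9/4 = 19/4
Particular solution: y = 9/4 + (19/4)e^(-4x)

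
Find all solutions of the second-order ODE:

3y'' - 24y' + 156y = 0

Characteristic equation: 3r² - 24r + 156 = 0
Divide by 3: r² - 8r + 52 = 0
Roots: r = 4 ± 6i (complex conjugates)
General solution: y = e^(4x)(C₁cos(6x) + C₂sin(6x))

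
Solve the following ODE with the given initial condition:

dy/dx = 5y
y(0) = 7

General solution: y = Ce^(5x)
Applying IC y(0) = 7:
Particular solution: y = 7e^(5x)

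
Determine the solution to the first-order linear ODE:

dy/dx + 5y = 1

Using integrating factor method:

General solution: y = 1/5 + Ce^(-5x)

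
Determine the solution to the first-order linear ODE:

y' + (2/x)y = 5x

Using integrating factor method:

General solution: y = (5/4)x^2 + Cx^(-2)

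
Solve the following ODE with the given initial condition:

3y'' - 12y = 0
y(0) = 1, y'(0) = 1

General solution: y = C₁e^(2x) + C₂e^(-2x)
Applying ICs: C₁ = 3/4, C₂ = 1/4
Particular solution: y = (3/4)e^(2x) + (1/4)e^(-2x)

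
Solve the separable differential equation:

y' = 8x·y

Separating variables and integrating:
ln|y| = 4x^2 + C

General solution: y = Ce^(4x^2)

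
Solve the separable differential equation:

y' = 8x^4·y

Separating variables and integrating:
ln|y| = 8x^5/5 + C

General solution: y = Ce^(8x^5/5)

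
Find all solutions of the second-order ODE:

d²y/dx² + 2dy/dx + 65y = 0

Characteristic equation: r² + 2r + 65 = 0
Roots: r = -1 ± 8i (complex conjugates)
General solution: y = e^(-x)(C₁cos(8x) + C₂sin(8x))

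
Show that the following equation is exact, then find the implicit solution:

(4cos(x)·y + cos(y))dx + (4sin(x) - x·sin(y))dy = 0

Verify exactness: ∂M/∂y = ∂N/∂x ✓
Find F(x,y) such that ∂F/∂x = M, ∂F/∂y = N
Solution: 4sin(x)·y + x·cos(y) = C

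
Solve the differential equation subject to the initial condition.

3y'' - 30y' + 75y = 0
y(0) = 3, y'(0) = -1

General solution: y = (C₁ + C₂x)e^(5x)
Repeated root r = 5
Applying ICs: C₁ = 3, C₂ = -16
Particular solution: y = (3 - 16x)e^(5x)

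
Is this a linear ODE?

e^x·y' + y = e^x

Yes. Linear (y and its derivatives appear to the first power only, no products of y terms)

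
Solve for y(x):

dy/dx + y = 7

Using integrating factor method:

General solution: y = 7 + Ce^(-x)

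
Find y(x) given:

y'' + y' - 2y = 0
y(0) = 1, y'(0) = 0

General solution: y = C₁e^x + C₂e^(-2x)
Applying ICs: C₁ = 2/3, C₂ = 1/3
Particular solution: y = (2/3)e^x + (1/3)e^(-2x)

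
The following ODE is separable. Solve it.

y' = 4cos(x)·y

Separating variables and integrating:
ln|y| = 4sin(x) + C

General solution: y = Ce^(4sin(x))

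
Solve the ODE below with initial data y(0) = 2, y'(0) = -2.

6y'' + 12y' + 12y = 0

General solution: y = e^(-x)(C₁cos(x) + C₂sin(x))
Complex roots r = -1 ± i
Applying ICs: C₁ = 2, C₂ = 0
Particular solution: y = e^(-x)(2cos(x))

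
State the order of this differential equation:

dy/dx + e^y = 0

The order is 1 (highest derivative is of order 1).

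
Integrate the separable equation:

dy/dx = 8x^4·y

Separating variables and integrating:
ln|y| = 8x^5/5 + C

General solution: y = Ce^(8x^5/5)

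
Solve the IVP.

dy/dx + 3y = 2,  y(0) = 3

General solution: y = 2/3 + Ce^(-3x)
Applying y(0) = 3: C = 3 - 2/3 = 7/3
Particular solution: y = 2/3 + (7/3)e^(-3x)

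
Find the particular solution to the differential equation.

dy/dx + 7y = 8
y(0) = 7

General solution: y = 8/7 + Ce^(-7x)
Applying y(0) = 7: C = 7 - 8/7 = 41/7
Particular solution: y = 8/7 + (41/7)e^(-7x)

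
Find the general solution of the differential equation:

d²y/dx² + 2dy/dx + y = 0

Characteristic equation: r² + 2r + 1 = 0
Factored: (r + 1)² = 0
Repeated root: r = -1
General solution: y = (C₁ + C₂x)e^(-x)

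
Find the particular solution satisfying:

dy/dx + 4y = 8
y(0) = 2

General solution: y = 2 + Ce^(-4x)
Applying y(0) = 2: C = 2 - 2 = 0
Particular solution: y = 2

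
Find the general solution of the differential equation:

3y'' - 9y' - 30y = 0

Characteristic equation: 3r² - 9r - 30 = 0
Divide by 3: r² - 3r - 10 = 0
Roots: r = 5, -2 (distinct real)
General solution: y = C₁e^(5x) + C₂e^(-2x)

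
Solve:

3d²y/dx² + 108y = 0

Characteristic equation: 3r² + 108 = 0
Divide by 3: r² + 36 = 0
Roots: r = ±6i (complex conjugates)
General solution: y = C₁cos(6x) + C₂sin(6x)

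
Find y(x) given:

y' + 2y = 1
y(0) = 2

General solution: y = 1/2 + Ce^(-2x)
Applying y(0) = 2: C = 2 - 1/2 = 3/2
Particular solution: y = 1/2 + (3/2)e^(-2x)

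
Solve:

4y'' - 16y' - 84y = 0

Characteristic equation: 4r² - 16r - 84 = 0
Divide by 4: r² - 4r - 21 = 0
Roots: r = 7, -3 (distinct real)
General solution: y = C₁e^(7x) + C₂e^(-3x)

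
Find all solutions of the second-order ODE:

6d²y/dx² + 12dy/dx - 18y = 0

Characteristic equation: 6r² + 12r - 18 = 0
Divide by 6: r² + 2r - 3 = 0
Roots: r = 1, -3 (distinct real)
General solution: y = C₁e^x + C₂e^(-3x)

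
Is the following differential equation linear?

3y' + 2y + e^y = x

No. Nonlinear (e^y is nonlinear in y)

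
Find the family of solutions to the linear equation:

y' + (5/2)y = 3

Using integrating factor method:

General solution: y = 6/5 + Ce^(-5x/2)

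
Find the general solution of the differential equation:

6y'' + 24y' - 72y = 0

Characteristic equation: 6r² + 24r - 72 = 0
Divide by 6: r² + 4r - 12 = 0
Roots: r = 2, -6 (distinct real)
General solution: y = C₁e^(2x) + C₂e^(-6x)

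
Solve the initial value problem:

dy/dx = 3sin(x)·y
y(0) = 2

General solution: y = Ce^(-3cos(x))
Applying IC y(0) = 2:
Particular solution: y = 2e^(3(1-cos(x)))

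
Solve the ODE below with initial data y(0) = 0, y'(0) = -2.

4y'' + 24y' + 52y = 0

General solution: y = e^(-3x)(C₁cos(2x) + C₂sin(2x))
Complex roots r = -3 ± 2i
Applying ICs: C₁ = 0, C₂ = -1
Particular solution: y = e^(-3x)(-sin(2x))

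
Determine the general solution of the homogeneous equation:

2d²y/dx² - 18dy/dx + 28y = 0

Characteristic equation: 2r² - 18r + 28 = 0
Divide by 2: r² - 9r + 14 = 0
Roots: r = 7, 2 (distinct real)
General solution: y = C₁e^(7x) + C₂e^(2x)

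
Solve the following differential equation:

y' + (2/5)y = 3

Using integrating factor method:

General solution: y = 15/2 + Ce^(-2x/5)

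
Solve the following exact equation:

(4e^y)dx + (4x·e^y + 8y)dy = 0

Verify exactness: ∂M/∂y = ∂N/∂x ✓
Find F(x,y) such that ∂F/∂x = M, ∂F/∂y = N
Solution: 4x·e^y + 4y² = C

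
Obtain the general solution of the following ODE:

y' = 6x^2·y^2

Separating variables and integrating:
-1/y = 2x^3 + C

General solution: y^-1 = -2x^3 + C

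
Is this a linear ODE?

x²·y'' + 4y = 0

Yes. Linear (y and its derivatives appear to the first power only, no products of y terms)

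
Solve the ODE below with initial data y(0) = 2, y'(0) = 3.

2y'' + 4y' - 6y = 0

General solution: y = C₁e^x + C₂e^(-3x)
Applying ICs: C₁ = 9/4, C₂ = -1/4
Particular solution: y = (9/4)e^x - (1/4)e^(-3x)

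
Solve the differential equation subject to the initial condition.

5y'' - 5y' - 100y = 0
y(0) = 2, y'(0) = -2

General solution: y = C₁e^(5x) + C₂e^(-4x)
Applying ICs: C₁ = 2/3, C₂ = 4/3
Particular solution: y = (2/3)e^(5x) + (4/3)e^(-4x)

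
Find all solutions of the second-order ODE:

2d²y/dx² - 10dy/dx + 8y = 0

Characteristic equation: 2r² - 10r + 8 = 0
Divide by 2: r² - 5r + 4 = 0
Roots: r = 4, 1 (distinct real)
General solution: y = C₁e^(4x) + C₂e^x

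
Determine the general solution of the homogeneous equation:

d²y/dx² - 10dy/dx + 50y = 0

Characteristic equation: r² - 10r + 50 = 0
Roots: r = 5 ± 5i (complex conjugates)
General solution: y = e^(5x)(C₁cos(5x) + C₂sin(5x))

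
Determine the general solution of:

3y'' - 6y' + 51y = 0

Characteristic equation: 3r² - 6r + 51 = 0
Divide by 3: r² - 2r + 17 = 0
Roots: r = 1 ± 4i (complex conjugates)
General solution: y = e^x(C₁cos(4x) + C₂sin(4x))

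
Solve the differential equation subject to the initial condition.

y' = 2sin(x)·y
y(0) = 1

General solution: y = Ce^(-2cos(x))
Applying IC y(0) = 1:
Particular solution: y = e^(2(1-cos(x)))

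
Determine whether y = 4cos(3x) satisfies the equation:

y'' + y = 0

Verification:
y'' = -36cos(3x)
y'' + y ≠ 0 (frequency mismatch: got 9 instead of 1)

No, it is not a solution.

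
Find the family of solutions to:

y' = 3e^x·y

Separating variables and integrating:
ln|y| = 3e^x + C

General solution: y = Ce^(3e^x)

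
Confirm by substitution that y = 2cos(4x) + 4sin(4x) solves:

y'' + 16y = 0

Verification:
y'' = -32cos(4x) - 64sin(4x)
y'' + 16y = 0 ✓

Yes, it is a solution.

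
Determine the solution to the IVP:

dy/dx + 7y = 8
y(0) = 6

General solution: y = 8/7 + Ce^(-7x)
Applying y(0) = 6: C = 6 - 8/7 = 34/7
Particular solution: y = 8/7 + (34/7)e^(-7x)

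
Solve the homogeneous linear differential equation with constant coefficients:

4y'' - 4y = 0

Characteristic equation: 4r² - 4 = 0
Divide by 4: r² - 1 = 0
Roots: r = 1, -1 (distinct real)
General solution: y = C₁e^x + C₂e^(-x)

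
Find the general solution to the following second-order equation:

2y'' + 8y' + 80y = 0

Characteristic equation: 2r² + 8r + 80 = 0
Divide by 2: r² + 4r + 40 = 0
Roots: r = -2 ± 6i (complex conjugates)
General solution: y = e^(-2x)(C₁cos(6x) + C₂sin(6x))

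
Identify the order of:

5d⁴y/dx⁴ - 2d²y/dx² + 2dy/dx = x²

The order is 4 (highest derivative is of order 4).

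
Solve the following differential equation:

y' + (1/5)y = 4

Using integrating factor method:

General solution: y = 20 + Ce^(-x/5)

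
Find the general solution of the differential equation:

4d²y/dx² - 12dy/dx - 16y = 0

Characteristic equation: 4r² - 12r - 16 = 0
Divide by 4: r² - 3r - 4 = 0
Roots: r = 4, -1 (distinct real)
General solution: y = C₁e^(4x) + C₂e^(-x)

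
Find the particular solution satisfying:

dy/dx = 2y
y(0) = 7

General solution: y = Ce^(2x)
Applying IC y(0) = 7:
Particular solution: y = 7e^(2x)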